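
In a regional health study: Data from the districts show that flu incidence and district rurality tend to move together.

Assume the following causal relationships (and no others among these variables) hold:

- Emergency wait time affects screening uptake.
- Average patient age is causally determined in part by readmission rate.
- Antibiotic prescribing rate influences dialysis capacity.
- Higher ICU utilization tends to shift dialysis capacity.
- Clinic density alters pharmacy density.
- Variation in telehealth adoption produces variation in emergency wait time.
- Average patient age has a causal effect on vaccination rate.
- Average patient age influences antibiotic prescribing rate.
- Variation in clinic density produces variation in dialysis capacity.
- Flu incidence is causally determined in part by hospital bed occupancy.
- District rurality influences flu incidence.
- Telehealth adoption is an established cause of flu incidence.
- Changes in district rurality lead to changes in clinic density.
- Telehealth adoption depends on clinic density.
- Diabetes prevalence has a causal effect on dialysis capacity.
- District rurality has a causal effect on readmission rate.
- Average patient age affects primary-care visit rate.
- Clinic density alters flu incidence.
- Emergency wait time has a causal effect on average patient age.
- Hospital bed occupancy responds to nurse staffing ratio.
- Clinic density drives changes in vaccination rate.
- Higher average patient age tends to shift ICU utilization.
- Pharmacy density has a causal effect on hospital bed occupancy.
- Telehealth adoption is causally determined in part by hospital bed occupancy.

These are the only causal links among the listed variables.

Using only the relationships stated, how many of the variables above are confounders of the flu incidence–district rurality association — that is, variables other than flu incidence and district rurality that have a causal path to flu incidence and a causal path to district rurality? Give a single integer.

0

No listed variable has a causal path to both flu incidence and district rurality, so there are no common causes.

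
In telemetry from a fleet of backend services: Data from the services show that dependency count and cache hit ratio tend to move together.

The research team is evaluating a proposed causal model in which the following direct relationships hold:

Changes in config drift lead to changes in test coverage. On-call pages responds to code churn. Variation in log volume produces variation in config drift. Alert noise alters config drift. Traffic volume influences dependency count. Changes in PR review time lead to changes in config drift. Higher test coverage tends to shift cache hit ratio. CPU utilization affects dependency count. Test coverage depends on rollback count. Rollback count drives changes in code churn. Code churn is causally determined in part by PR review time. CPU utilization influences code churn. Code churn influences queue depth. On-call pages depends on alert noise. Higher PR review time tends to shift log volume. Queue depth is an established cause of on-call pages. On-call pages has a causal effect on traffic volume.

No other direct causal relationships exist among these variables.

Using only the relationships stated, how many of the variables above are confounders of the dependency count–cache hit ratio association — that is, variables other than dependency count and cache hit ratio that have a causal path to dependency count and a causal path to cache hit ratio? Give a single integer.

3

The common causes are: PR review time (to dependency count via PR review time → code churn → on-call pages → traffic volume → dependency count; to cache hit ratio via PR review time → config drift → test coverage → cache hit ratio); alert noise (to dependency count via alert noise → on-call pages → traffic volume → dependency count; to cache hit ratio via alert noise → config drift → test coverage → cache hit ratio); rollback count (to dependency count via rollback count → code churn → on-call pages → traffic volume → dependency count; to cache hit ratio via rollback count → test coverage → cache hit ratio).
Every other variable lacks a causal path to at least one of dependency count and cache hit ratio.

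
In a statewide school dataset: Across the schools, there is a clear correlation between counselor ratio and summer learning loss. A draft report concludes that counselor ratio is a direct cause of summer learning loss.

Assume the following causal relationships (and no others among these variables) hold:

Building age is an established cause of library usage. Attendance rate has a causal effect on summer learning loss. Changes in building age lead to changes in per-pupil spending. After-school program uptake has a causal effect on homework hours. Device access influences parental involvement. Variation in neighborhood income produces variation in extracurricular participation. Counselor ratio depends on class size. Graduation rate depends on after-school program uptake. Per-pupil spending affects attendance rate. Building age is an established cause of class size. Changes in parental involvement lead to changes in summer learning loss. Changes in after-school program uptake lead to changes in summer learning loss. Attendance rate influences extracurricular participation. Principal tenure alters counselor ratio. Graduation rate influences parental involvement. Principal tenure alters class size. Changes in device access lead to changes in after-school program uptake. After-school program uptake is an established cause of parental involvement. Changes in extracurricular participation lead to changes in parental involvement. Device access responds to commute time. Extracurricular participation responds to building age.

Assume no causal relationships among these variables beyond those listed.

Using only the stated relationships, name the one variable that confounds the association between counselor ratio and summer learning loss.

building age

Building age has a causal path to counselor ratio (building age → class size → counselor ratio) and a separate causal path to summer learning loss (building age → extracurricular participation → parental involvement → summer learning loss), so it is a common cause of both.
No stated relationship gives counselor ratio a causal route to summer learning loss, so the correlation is explained by the shared upstream cause rather than a direct effect.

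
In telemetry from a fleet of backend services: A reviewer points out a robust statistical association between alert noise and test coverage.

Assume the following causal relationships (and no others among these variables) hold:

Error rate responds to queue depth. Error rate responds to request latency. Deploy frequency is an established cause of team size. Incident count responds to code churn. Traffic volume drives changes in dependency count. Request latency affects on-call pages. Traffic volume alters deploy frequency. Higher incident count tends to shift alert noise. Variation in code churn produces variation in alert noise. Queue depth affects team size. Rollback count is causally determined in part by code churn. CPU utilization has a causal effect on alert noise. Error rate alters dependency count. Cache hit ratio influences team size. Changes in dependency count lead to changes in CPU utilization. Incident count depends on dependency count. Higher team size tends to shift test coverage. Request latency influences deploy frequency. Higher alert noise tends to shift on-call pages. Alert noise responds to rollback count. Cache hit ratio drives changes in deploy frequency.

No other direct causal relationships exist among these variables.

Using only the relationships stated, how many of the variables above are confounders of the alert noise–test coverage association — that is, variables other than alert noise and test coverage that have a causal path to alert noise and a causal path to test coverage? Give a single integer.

The common causes are: queue depth (to alert noise via queue depth → error rate → dependency count → CPU utilization → alert noise; to test coverage via queue depth → team size → test coverage); request latency (to alert noise via request latency → error rate → dependency count → CPU utilization → alert noise; to test coverage via request latency → deploy frequency → team size → test coverage); traffic volume (to alert noise via traffic volume → dependency count → CPU utilization → alert noise; to test coverage via traffic volume → deploy frequency → team size → test coverage).
Every other variable lacks a causal path to at least one of alert noise and test coverage.

3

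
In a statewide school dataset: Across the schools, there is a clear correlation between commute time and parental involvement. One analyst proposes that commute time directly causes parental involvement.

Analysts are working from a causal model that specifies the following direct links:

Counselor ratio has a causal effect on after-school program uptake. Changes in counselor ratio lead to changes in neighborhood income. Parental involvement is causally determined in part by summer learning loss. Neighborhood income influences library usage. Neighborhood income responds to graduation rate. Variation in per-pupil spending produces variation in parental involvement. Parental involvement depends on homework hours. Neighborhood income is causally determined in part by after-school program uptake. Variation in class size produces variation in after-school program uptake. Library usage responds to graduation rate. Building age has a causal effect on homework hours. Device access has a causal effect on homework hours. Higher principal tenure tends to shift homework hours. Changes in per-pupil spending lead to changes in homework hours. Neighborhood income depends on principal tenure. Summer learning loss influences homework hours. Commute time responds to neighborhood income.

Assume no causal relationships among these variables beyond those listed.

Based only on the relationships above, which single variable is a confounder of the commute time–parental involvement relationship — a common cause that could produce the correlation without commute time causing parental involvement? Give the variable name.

Principal tenure has a causal path to commute time (principal tenure → neighborhood income → commute time) and a separate causal path to parental involvement (principal tenure → homework hours → parental involvement), so it is a common cause of both.
No stated relationship gives commute time a causal route to parental involvement, so the correlation is explained by the shared upstream cause rather than a direct effect.

principal tenure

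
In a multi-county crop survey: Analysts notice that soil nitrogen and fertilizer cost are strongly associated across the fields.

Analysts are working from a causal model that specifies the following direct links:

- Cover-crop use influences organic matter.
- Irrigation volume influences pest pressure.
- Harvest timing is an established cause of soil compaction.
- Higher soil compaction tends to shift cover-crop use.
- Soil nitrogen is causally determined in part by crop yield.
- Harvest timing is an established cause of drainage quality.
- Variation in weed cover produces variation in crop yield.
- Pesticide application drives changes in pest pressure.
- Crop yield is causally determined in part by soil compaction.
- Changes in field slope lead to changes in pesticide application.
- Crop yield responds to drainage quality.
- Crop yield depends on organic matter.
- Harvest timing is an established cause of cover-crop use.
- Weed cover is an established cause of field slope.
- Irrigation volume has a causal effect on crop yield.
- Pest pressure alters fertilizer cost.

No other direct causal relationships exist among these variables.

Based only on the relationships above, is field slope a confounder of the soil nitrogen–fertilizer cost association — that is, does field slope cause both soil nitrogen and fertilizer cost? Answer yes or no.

Field slope has no stated causal path to soil nitrogen. A confounder must cause both variables, so field slope does not qualify.

no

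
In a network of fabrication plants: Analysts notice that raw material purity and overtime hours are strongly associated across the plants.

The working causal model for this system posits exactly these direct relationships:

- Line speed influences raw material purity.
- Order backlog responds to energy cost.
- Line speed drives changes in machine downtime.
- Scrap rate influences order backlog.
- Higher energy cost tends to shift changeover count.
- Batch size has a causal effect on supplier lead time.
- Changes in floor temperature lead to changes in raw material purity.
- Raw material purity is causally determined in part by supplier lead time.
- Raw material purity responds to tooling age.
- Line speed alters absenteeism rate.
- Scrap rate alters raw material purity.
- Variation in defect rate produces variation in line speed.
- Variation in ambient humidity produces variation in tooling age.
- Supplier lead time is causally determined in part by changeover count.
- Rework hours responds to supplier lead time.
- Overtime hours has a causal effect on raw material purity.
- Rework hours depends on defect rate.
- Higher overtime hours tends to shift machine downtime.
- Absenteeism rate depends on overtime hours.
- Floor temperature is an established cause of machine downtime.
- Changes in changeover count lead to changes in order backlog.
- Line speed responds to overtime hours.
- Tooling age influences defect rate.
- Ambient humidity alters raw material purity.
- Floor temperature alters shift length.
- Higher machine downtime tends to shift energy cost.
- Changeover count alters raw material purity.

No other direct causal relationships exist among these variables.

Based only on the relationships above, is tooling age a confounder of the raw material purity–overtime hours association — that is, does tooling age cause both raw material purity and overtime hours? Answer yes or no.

Tooling age has no stated causal path to overtime hours. A confounder must cause both variables, so tooling age does not qualify.

no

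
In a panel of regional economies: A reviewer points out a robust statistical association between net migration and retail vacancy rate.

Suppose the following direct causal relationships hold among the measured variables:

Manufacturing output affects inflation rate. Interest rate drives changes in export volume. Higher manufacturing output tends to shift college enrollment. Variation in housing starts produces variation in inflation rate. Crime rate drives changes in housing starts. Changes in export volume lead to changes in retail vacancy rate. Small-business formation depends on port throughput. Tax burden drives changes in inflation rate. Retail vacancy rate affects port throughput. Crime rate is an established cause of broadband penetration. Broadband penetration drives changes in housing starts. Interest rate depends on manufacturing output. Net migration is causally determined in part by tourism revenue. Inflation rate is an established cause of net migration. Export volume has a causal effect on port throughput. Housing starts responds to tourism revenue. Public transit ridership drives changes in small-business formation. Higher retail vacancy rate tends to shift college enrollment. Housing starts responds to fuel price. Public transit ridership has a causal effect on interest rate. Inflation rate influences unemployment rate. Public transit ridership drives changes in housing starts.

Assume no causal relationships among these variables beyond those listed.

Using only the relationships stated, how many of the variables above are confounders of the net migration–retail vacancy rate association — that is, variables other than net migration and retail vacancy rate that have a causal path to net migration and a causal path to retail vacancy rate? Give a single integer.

2

The common causes are: manufacturing output (to net migration via manufacturing output → inflation rate → net migration; to retail vacancy rate via manufacturing output → interest rate → export volume → retail vacancy rate); public transit ridership (to net migration via public transit ridership → housing starts → inflation rate → net migration; to retail vacancy rate via public transit ridership → interest rate → export volume → retail vacancy rate).
Every other variable lacks a causal path to at least one of net migration and retail vacancy rate.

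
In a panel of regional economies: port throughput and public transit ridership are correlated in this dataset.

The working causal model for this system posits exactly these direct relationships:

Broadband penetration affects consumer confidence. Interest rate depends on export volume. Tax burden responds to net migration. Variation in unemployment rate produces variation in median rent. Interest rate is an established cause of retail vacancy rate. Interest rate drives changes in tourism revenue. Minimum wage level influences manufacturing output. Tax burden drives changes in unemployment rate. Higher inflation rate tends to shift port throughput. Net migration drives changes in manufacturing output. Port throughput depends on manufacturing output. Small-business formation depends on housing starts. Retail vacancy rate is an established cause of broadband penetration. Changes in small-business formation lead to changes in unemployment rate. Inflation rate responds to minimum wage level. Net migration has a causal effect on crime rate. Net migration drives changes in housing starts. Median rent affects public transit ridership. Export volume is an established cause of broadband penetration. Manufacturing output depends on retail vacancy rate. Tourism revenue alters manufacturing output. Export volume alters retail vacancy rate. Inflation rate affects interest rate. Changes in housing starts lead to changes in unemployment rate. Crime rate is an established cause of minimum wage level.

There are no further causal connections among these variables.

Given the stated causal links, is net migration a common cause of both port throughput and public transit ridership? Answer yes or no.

Net migration has a causal path to port throughput (net migration → manufacturing output → port throughput) and to public transit ridership (net migration → tax burden → unemployment rate → median rent → public transit ridership), so it is a common cause of both — a confounder.

yes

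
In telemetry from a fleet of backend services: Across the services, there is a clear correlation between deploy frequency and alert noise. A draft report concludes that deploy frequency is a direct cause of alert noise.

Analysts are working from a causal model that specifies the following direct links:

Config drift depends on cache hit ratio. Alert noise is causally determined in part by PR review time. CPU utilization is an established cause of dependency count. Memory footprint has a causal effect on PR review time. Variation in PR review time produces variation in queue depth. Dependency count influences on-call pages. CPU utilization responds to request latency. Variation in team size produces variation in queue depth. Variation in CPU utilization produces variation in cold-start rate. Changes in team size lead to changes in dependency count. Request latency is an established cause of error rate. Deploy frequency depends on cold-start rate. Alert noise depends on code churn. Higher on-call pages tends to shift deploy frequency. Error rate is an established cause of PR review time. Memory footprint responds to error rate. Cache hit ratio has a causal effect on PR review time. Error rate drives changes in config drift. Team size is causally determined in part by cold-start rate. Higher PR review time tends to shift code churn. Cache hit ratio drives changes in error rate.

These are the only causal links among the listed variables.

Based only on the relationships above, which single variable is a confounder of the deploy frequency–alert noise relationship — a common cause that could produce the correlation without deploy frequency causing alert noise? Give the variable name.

Request latency has a causal path to deploy frequency (request latency → CPU utilization → cold-start rate → deploy frequency) and a separate causal path to alert noise (request latency → error rate → PR review time → alert noise), so it is a common cause of both.
No stated relationship gives deploy frequency a causal route to alert noise, so the correlation is explained by the shared upstream cause rather than a direct effect.

request latency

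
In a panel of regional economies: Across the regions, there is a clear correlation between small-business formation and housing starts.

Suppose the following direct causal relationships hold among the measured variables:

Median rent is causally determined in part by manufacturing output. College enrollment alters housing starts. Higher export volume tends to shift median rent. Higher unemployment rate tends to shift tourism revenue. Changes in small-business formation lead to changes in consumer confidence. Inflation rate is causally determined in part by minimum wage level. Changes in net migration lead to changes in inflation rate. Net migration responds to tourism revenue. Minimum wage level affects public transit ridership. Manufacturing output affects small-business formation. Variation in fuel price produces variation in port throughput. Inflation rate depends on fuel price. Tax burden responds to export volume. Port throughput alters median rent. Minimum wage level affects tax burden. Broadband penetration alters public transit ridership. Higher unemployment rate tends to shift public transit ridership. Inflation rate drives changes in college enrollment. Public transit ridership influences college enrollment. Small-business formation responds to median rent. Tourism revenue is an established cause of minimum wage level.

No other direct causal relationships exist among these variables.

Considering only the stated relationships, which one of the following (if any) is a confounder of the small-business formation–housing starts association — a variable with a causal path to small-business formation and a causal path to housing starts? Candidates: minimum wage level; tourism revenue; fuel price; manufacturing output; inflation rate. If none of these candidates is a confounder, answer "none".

Fuel price causes small-business formation (fuel price → port throughput → median rent → small-business formation) and also causes housing starts (fuel price → inflation rate → college enrollment → housing starts); it is a common cause of both.
Each of the other candidates lacks a causal path to at least one of small-business formation and housing starts, so they do not confound the relationship.

fuel price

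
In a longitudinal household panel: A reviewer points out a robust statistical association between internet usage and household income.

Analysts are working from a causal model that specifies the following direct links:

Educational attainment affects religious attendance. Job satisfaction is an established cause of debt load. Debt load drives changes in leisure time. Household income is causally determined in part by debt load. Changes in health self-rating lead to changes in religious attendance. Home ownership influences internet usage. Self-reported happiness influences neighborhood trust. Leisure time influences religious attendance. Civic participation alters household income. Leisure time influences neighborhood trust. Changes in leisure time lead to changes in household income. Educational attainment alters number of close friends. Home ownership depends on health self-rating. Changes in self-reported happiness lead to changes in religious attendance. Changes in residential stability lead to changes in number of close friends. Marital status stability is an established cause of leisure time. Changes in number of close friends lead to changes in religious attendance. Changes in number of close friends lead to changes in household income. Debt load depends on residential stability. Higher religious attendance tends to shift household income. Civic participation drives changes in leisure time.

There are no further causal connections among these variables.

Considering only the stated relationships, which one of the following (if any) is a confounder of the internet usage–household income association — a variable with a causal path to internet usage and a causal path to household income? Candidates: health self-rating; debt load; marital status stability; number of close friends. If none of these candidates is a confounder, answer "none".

health self-rating

Health self-rating causes internet usage (health self-rating → home ownership → internet usage) and also causes household income (health self-rating → religious attendance → household income); it is a common cause of both.
Each of the other candidates lacks a causal path to at least one of internet usage and household income, so they do not confound the relationship.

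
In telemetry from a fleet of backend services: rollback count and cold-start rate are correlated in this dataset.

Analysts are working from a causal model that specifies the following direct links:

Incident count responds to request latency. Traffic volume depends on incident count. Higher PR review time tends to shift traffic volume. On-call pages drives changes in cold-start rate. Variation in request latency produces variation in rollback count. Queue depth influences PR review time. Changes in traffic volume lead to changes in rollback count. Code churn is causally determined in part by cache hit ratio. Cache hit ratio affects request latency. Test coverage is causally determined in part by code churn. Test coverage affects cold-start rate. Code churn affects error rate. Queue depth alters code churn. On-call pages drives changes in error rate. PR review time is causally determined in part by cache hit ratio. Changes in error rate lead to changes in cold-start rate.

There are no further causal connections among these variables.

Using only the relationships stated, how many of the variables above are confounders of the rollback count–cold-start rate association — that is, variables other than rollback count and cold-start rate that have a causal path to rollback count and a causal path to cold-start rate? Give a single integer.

2

The common causes are: cache hit ratio (to rollback count via cache hit ratio → request latency → rollback count; to cold-start rate via cache hit ratio → code churn → error rate → cold-start rate); queue depth (to rollback count via queue depth → PR review time → traffic volume → rollback count; to cold-start rate via queue depth → code churn → error rate → cold-start rate).
Every other variable lacks a causal path to at least one of rollback count and cold-start rate.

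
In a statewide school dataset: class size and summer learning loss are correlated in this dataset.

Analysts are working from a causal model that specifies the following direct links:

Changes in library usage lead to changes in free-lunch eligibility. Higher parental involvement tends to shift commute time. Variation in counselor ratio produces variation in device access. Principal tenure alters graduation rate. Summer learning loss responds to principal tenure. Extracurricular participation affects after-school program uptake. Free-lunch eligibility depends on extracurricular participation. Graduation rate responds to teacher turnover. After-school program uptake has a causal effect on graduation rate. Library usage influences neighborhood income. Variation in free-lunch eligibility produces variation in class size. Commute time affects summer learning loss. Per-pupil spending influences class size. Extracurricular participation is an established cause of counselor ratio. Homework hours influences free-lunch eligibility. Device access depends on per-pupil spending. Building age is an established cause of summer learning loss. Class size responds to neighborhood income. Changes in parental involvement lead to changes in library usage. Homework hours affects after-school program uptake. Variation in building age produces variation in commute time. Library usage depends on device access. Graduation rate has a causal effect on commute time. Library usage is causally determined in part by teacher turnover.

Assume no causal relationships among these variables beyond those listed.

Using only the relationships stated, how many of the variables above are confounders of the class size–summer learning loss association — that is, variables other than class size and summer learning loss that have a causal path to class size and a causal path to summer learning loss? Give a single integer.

The common causes are: extracurricular participation (to class size via extracurricular participation → free-lunch eligibility → class size; to summer learning loss via extracurricular participation → after-school program uptake → graduation rate → commute time → summer learning loss); homework hours (to class size via homework hours → free-lunch eligibility → class size; to summer learning loss via homework hours → after-school program uptake → graduation rate → commute time → summer learning loss); parental involvement (to class size via parental involvement → library usage → free-lunch eligibility → class size; to summer learning loss via parental involvement → commute time → summer learning loss); teacher turnover (to class size via teacher turnover → library usage → free-lunch eligibility → class size; to summer learning loss via teacher turnover → graduation rate → commute time → summer learning loss).
Every other variable lacks a causal path to at least one of class size and summer learning loss.

4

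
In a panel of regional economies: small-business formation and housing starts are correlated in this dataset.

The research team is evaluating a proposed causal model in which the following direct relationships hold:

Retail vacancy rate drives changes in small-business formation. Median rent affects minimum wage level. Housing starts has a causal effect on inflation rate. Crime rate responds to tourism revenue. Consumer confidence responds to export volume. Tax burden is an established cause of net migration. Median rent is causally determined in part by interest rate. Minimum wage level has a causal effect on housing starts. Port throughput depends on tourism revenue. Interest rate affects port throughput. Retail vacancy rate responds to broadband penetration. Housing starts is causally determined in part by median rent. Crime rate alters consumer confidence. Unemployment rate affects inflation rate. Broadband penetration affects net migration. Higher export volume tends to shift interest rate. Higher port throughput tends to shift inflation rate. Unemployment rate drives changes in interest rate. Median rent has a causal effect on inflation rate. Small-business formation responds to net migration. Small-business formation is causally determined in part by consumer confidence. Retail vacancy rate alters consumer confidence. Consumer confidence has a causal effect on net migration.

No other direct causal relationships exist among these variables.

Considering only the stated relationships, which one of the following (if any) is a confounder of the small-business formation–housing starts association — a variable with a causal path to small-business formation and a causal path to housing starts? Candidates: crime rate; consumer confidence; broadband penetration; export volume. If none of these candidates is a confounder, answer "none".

export volume

Export volume causes small-business formation (export volume → consumer confidence → small-business formation) and also causes housing starts (export volume → interest rate → median rent → housing starts); it is a common cause of both.
Each of the other candidates lacks a causal path to at least one of small-business formation and housing starts, so they do not confound the relationship.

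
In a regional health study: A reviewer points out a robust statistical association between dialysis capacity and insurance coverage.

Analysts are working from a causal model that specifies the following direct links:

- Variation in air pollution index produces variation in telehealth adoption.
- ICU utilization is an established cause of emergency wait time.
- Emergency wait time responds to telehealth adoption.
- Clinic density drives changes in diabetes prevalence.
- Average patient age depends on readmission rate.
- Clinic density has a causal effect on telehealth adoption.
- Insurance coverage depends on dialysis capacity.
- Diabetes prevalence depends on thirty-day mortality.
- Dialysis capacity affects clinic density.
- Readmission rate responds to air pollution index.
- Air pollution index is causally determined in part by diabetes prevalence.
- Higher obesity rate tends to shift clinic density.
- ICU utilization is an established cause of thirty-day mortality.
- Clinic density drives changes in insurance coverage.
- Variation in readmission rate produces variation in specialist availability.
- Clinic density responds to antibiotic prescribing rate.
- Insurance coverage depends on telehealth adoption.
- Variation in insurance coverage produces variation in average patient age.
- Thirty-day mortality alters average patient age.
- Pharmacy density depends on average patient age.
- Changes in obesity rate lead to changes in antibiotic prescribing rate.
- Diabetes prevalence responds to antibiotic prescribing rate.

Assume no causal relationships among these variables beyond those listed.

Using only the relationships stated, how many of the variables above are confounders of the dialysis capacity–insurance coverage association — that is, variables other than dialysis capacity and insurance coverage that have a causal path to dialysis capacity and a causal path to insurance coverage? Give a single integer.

0

No listed variable has a causal path to both dialysis capacity and insurance coverage, so there are no common causes.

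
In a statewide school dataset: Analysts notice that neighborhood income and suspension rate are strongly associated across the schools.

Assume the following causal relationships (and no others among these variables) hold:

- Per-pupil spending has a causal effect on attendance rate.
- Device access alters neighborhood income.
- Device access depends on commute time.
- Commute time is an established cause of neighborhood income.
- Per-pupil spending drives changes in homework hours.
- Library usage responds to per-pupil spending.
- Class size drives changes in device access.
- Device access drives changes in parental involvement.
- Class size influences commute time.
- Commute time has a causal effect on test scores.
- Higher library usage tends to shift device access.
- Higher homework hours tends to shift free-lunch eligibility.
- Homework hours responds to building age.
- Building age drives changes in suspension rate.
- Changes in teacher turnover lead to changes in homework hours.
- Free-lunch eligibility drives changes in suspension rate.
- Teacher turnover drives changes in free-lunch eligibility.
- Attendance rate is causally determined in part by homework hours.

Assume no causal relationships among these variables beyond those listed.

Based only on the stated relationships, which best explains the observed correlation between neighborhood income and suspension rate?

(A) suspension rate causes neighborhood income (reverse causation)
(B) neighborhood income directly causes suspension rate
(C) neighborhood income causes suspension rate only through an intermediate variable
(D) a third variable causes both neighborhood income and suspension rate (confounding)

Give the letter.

D

Per-pupil spending causes neighborhood income (per-pupil spending → library usage → device access → neighborhood income) and suspension rate (per-pupil spending → homework hours → free-lunch eligibility → suspension rate) — a common cause creating the correlation.
There is no stated path from neighborhood income to suspension rate or from suspension rate to neighborhood income, so neither direct nor reverse causation applies.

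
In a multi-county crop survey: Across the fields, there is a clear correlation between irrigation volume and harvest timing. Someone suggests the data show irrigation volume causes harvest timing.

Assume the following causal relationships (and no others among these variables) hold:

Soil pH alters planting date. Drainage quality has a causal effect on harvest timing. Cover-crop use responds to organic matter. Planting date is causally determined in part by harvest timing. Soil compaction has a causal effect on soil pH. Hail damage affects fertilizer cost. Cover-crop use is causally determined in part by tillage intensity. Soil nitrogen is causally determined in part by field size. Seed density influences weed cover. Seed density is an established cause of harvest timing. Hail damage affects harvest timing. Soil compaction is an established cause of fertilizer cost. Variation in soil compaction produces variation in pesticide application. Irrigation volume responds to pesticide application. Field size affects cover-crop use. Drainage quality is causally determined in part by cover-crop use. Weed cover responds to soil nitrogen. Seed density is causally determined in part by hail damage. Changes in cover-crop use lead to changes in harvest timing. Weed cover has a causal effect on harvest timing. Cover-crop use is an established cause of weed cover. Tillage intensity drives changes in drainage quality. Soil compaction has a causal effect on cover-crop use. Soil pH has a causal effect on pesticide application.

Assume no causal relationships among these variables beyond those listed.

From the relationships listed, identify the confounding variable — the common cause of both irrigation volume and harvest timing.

Soil compaction has a causal path to irrigation volume (soil compaction → pesticide application → irrigation volume) and a separate causal path to harvest timing (soil compaction → cover-crop use → harvest timing), so it is a common cause of both.
No stated relationship gives irrigation volume a causal route to harvest timing, so the correlation is explained by the shared upstream cause rather than a direct effect.

soil compaction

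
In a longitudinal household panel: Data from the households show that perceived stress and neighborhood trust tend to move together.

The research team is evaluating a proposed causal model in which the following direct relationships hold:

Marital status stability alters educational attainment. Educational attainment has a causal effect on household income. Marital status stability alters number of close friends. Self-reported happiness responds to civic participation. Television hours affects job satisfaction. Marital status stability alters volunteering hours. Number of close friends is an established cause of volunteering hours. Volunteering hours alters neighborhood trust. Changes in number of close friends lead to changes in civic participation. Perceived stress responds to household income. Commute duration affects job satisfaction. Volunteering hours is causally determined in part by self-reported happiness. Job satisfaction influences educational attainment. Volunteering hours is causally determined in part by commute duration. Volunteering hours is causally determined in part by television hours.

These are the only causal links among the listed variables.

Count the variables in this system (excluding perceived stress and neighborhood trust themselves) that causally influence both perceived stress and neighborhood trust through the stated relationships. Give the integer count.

3

The common causes are: commute duration (to perceived stress via commute duration → job satisfaction → educational attainment → household income → perceived stress; to neighborhood trust via commute duration → volunteering hours → neighborhood trust); marital status stability (to perceived stress via marital status stability → educational attainment → household income → perceived stress; to neighborhood trust via marital status stability → volunteering hours → neighborhood trust); television hours (to perceived stress via television hours → job satisfaction → educational attainment → household income → perceived stress; to neighborhood trust via television hours → volunteering hours → neighborhood trust).
Every other variable lacks a causal path to at least one of perceived stress and neighborhood trust.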